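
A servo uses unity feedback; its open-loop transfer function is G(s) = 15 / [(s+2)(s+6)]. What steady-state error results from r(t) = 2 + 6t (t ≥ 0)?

G(s) has no factors of s in the denominator, so the system is type 0. By superposition:
  • 2: e_ss = 2/(1+K_p) with K_p=1.25 → 8/9.
  • 6t: a type-0 system cannot track it, e_ss → ∞.
The unbounded component dominates.

infinity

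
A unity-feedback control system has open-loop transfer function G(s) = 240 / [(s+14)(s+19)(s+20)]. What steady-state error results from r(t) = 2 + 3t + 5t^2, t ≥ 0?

G(s) has no factors of s in the denominator, so the system is type 0. Treating each term separately:
  • 2: e_ss = 2/(1+K_p) with K_p=6/133 → 266/139.
  • 3t: a type-0 system cannot track it, e_ss → ∞.
  • 5t^2: a type-0 system cannot track it, e_ss → ∞.
The unbounded component dominates.

infinity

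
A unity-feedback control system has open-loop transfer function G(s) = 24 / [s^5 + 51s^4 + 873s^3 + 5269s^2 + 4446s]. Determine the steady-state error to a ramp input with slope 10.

The denominator has no term below 4446s — 1 pole at s=0, type 1.
K_v = lim_{s→0} s·G(s) = 24 / 4446 = 4/741.
e_ss = 10/K_v = 10/(4/741) = 1852.5.

1852.5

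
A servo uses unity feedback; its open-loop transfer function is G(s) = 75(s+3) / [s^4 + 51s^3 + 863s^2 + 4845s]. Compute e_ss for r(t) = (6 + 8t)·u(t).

The denominator has no term below 4845s — 1 pole at s=0, type 1. Treating each term separately:
  • 6: tracked with zero error.
  • 8t: e_ss = 8/K_v with K_v=15/323 → 2584/15.
Total e_ss = 2584/15.

2584/15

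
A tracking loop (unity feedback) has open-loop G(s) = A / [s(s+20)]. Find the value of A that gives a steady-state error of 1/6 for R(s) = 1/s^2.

120

System type = 1 (one pole at s=0).
K_v = lim_{s→0} s·G(s) = A / (20) = 0.05·A.
e_ss = 1/K_v = 1/6 ⇒ K_v = 6 ⇒ A = 6/0.05 = 120.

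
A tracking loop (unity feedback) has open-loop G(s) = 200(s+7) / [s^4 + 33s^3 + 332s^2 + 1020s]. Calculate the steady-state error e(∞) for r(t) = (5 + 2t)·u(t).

51/35

Factoring s from the denominator leaves a polynomial with constant term 1020, so the system is type 1. Taking each input component in turn:
  • 5: tracked with zero error.
  • 2t: e_ss = 2/K_v with K_v=70/51 → 51/35.
Total e_ss = 51/35.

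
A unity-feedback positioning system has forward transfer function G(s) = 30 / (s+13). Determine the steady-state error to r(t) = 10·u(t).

System type = 0 (no poles at s=0).
K_p = lim_{s→0} G(s) = 30 / (13) = 30/13.
e_ss = 10/(1 + K_p) = 10/(43/13) = 130/43.

130/43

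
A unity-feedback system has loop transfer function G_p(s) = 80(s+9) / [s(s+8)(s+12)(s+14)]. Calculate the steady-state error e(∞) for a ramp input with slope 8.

224/15

System type = 1 (one pole at s=0).
K_v = lim_{s→0} s·G_p(s) = 80·9 / (8·12·14) = 15/28.
e_ss = 8/K_v = 8/(15/28) = 224/15.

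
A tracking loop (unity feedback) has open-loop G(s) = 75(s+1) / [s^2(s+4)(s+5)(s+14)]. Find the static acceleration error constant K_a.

Two free integrators in G(s): this is a type 2 system.
K_a = lim_{s→0} s^2·G(s) = 75·1 / (4·5·14) = 15/56.

15/56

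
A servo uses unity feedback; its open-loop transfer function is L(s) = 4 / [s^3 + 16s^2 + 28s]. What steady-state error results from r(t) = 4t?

28

Factoring s from the denominator leaves a polynomial with constant term 28, so the system is type 1.
K_v = lim_{s→0} s·L(s) = 4 / 28 = 1/7.
e_ss = 4/K_v = 4/(1/7) = 28.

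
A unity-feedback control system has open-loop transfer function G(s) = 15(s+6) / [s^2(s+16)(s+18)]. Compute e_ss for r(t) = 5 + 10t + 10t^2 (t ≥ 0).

64

Two free integrators in G(s): this is a type 2 system. By superposition:
  • 5: tracked with zero error.
  • 10t: tracked with zero error.
  • 10t^2: e_ss = 20/K_a with K_a=0.3125 → 64.
Total e_ss = 64.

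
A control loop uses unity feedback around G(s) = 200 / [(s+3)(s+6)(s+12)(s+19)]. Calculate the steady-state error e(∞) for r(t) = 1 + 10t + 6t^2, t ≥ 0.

infinity

The open loop has no poles at the origin → type 0 system. Taking each input component in turn:
  • 1: e_ss = 1/(1+K_p) with K_p=25/513 → 513/538.
  • 10t: a type-0 system cannot track it, e_ss → ∞.
  • 6t^2: a type-0 system cannot track it, e_ss → ∞.
The unbounded component dominates.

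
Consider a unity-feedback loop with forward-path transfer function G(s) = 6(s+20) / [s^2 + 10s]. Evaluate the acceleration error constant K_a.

Factoring s from the denominator leaves a polynomial with constant term 10, so the system is type 1.
K_a = lim_{s→0} s^2·G(s) = 0 (the extra factor of s kills the finite limit).

0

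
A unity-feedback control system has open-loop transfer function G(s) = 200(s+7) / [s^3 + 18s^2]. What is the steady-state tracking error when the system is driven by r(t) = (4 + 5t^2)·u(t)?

Factoring s^2 from the denominator leaves a polynomial with constant term 18, so the system is type 2. Taking each input component in turn:
  • 4: tracked with zero error.
  • 5t^2: e_ss = 10/K_a with K_a=700/9 → 9/70.
Total e_ss = 9/70.

9/70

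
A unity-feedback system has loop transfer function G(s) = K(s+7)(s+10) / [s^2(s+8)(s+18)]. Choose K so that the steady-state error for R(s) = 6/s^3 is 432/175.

System type = 2 (two poles at s=0).
K_a = lim_{s→0} s^2·G(s) = K·7·10 / (8·18) = (35/72)·K.
e_ss = 6/K_a = 432/175 ⇒ K_a = 175/72 ⇒ K = (175/72)/(35/72) = 5.

5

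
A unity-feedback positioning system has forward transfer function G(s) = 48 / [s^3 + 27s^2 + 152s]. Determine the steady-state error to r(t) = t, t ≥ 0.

Factoring s from the denominator leaves a polynomial with constant term 152, so the system is type 1.
K_v = lim_{s→0} s·G(s) = 48 / 152 = 6/19.
e_ss = 1/K_v = 1/(6/19) = 19/6.

19/6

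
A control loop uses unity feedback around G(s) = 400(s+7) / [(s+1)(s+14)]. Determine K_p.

System type = 0 (no poles at s=0).
K_p = lim_{s→0} G(s) = 400·7 / (1·14) = 200.

200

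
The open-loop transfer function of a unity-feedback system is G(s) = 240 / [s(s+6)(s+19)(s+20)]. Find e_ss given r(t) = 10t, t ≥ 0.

95

One free integrator in G(s): this is a type 1 system.
K_v = lim_{s→0} s·G(s) = 240 / (6·19·20) = 2/19.
e_ss = 10/K_v = 10/(2/19) = 95.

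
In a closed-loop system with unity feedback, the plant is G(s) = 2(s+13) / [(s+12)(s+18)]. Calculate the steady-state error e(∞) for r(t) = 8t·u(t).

G(s) has no factors of s in the denominator, so the system is type 0.
K_v = lim_{s→0} s·G(s) = 0; the steady-state error to this ramp input grows without bound.

infinity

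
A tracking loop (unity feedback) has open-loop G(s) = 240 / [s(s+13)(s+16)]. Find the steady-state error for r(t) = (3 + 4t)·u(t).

One free integrator in G(s): this is a type 1 system. Treating each term separately:
  • 3: tracked with zero error.
  • 4t: e_ss = 4/K_v with K_v=15/13 → 52/15.
Total e_ss = 52/15.

52/15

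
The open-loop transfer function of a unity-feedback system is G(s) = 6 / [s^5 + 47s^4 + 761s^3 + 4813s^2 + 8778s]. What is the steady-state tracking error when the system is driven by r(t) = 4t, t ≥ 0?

The denominator has no term below 8778s — 1 pole at s=0, type 1.
K_v = lim_{s→0} s·G(s) = 6 / 8778 = 1/1463.
e_ss = 4/K_v = 4/(1/1463) = 5852.

5852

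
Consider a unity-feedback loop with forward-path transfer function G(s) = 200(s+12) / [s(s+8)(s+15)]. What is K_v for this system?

20

G(s) has one factor of s in the denominator, so the system is type 1.
K_v = lim_{s→0} s·G(s) = 200·12 / (8·15) = 20.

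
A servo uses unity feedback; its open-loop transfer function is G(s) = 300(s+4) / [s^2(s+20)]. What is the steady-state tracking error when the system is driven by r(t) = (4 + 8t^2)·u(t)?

4/15

Two free integrators in G(s): this is a type 2 system. By superposition:
  • 4: tracked with zero error.
  • 8t^2: e_ss = 16/K_a with K_a=60 → 4/15.
Total e_ss = 4/15.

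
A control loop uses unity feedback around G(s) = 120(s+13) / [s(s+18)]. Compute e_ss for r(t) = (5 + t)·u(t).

3/260

The open loop has one pole at the origin → type 1 system. Treating each term separately:
  • 5: tracked with zero error.
  • t: e_ss = 1/K_v with K_v=260/3 → 3/260.
Total e_ss = 3/260.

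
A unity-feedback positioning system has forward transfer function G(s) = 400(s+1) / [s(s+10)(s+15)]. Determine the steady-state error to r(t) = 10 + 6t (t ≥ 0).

2.25

The open loop has one pole at the origin → type 1 system. Taking each input component in turn:
  • 10: tracked with zero error.
  • 6t: e_ss = 6/K_v with K_v=8/3 → 2.25.
Total e_ss = 2.25.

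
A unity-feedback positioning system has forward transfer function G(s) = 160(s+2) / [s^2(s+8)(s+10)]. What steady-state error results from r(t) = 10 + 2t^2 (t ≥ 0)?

G(s) has two factors of s in the denominator, so the system is type 2. Taking each input component in turn:
  • 10: tracked with zero error.
  • 2t^2: e_ss = 4/K_a with K_a=4 → 1.
Total e_ss = 1.

1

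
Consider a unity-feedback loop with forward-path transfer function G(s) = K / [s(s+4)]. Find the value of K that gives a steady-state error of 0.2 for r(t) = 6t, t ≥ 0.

120

G(s) has one factor of s in the denominator, so the system is type 1.
K_v = lim_{s→0} s·G(s) = K / (4) = 0.25·K.
e_ss = 6/K_v = 0.2 ⇒ K_v = 30 ⇒ K = 30/0.25 = 120.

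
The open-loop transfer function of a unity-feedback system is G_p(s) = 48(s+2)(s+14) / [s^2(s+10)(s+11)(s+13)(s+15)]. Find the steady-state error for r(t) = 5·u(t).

0

Two free integrators in G_p(s): this is a type 2 system.
A type-2 system has K_p = ∞, so it tracks a step input with zero steady-state error.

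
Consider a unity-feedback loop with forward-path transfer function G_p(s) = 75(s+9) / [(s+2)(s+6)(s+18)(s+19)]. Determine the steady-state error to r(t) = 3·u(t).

No free integrators in G_p(s): this is a type 0 system.
K_p = lim_{s→0} G_p(s) = 75·9 / (2·6·18·19) = 25/152.
e_ss = 3/(1 + K_p) = 3/(177/152) = 152/59.

152/59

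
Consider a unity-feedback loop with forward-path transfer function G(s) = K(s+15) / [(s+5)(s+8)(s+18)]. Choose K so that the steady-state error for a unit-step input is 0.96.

2

G(s) has no factors of s in the denominator, so the system is type 0.
K_p = lim_{s→0} G(s) = K·15 / (5·8·18) = (1/48)·K.
e_ss = 1/(1 + K_p) = 0.96 ⇒ 1 + (1/48)·K = 25/24 ⇒ K = 2.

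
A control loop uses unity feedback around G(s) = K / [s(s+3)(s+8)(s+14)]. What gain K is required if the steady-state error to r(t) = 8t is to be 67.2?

40

G(s) has one factor of s in the denominator, so the system is type 1.
K_v = lim_{s→0} s·G(s) = K / (3·8·14) = (1/336)·K.
e_ss = 8/K_v = 67.2 ⇒ K_v = 5/42 ⇒ K = (5/42)/(1/336) = 40.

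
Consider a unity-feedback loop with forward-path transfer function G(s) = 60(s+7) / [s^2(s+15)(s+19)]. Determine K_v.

infinity

K_v = lim_{s→0} s·G(s); with 2 poles at the origin the limit diverges, so K_v = ∞.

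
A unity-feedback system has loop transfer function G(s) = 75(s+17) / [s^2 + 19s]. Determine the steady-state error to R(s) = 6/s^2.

38/425

The denominator has no term below 19s — 1 pole at s=0, type 1.
K_v = lim_{s→0} s·G(s) = 75·17 / 19 = 1275/19.
e_ss = 6/K_v = 6/(1275/19) = 38/425.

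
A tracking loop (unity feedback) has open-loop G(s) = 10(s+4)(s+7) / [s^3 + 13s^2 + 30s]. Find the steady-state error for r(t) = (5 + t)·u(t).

3/28

Factoring s from the denominator leaves a polynomial with constant term 30, so the system is type 1. By superposition:
  • 5: tracked with zero error.
  • t: e_ss = 1/K_v with K_v=28/3 → 3/28.
Total e_ss = 3/28.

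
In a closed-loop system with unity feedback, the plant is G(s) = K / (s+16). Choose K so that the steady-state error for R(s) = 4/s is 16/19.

The open loop has no poles at the origin → type 0 system.
K_p = lim_{s→0} G(s) = K / (16) = 0.0625·K.
e_ss = 4/(1 + K_p) = 16/19 ⇒ 1 + 0.0625·K = 4.75 ⇒ K = 60.

60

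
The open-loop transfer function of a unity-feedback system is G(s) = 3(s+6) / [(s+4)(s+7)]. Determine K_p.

9/14

G(s) has no factors of s in the denominator, so the system is type 0.
K_p = lim_{s→0} G(s) = 3·6 / (4·7) = 9/14.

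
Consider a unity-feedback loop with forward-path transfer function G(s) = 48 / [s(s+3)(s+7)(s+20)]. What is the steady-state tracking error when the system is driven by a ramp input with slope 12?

One free integrator in G(s): this is a type 1 system.
K_v = lim_{s→0} s·G(s) = 48 / (3·7·20) = 4/35.
e_ss = 12/K_v = 12/(4/35) = 105.

105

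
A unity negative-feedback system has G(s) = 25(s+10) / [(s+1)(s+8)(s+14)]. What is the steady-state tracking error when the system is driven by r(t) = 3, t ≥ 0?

168/181

The open loop has no poles at the origin → type 0 system.
K_p = lim_{s→0} G(s) = 25·10 / (1·8·14) = 125/56.
e_ss = 3/(1 + K_p) = 3/(181/56) = 168/181.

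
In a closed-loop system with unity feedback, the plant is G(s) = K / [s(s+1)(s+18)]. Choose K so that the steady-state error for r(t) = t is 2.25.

8

G(s) has one factor of s in the denominator, so the system is type 1.
K_v = lim_{s→0} s·G(s) = K / (1·18) = (1/18)·K.
e_ss = 1/K_v = 2.25 ⇒ K_v = 4/9 ⇒ K = (4/9)/(1/18) = 8.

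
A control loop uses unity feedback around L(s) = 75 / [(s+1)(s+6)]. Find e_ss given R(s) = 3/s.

System type = 0 (no poles at s=0).
K_p = lim_{s→0} L(s) = 75 / (1·6) = 12.5.
e_ss = 3/(1 + K_p) = 3/13.5 = 2/9.

2/9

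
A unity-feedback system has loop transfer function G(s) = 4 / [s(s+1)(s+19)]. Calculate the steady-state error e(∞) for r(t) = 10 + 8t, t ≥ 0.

38

System type = 1 (one pole at s=0). Taking each input component in turn:
  • 10: tracked with zero error.
  • 8t: e_ss = 8/K_v with K_v=4/19 → 38.
Total e_ss = 38.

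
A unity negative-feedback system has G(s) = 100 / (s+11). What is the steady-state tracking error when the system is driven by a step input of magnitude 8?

88/111

G(s) has no factors of s in the denominator, so the system is type 0.
K_p = lim_{s→0} G(s) = 100 / (11) = 100/11.
e_ss = 8/(1 + K_p) = 8/(111/11) = 88/111.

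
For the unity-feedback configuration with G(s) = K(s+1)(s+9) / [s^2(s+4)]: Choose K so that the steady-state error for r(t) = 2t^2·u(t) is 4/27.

12

Two free integrators in G(s): this is a type 2 system.
K_a = lim_{s→0} s^2·G(s) = K·1·9 / (4) = 2.25·K.
e_ss = 4/K_a = 4/27 ⇒ K_a = 27 ⇒ K = 27/2.25 = 12.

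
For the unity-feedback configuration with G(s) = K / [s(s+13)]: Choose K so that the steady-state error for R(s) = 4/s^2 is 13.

The open loop has one pole at the origin → type 1 system.
K_v = lim_{s→0} s·G(s) = K / (13) = (1/13)·K.
e_ss = 4/K_v = 13 ⇒ K_v = 4/13 ⇒ K = (4/13)/(1/13) = 4.

4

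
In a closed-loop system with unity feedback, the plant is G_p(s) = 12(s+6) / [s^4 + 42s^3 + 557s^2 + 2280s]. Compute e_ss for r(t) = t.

Factoring s from the denominator leaves a polynomial with constant term 2280, so the system is type 1.
K_v = lim_{s→0} s·G_p(s) = 12·6 / 2280 = 3/95.
e_ss = 1/K_v = 1/(3/95) = 95/3.

95/3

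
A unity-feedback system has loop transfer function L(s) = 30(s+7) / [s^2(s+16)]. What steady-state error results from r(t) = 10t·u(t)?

L(s) has two factors of s in the denominator, so the system is type 2.
K_v = ∞ for a type-2 system; e_ss to a ramp is zero.

0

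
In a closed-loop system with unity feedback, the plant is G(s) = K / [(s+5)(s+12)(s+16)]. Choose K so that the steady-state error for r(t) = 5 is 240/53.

100

G(s) has no factors of s in the denominator, so the system is type 0.
K_p = lim_{s→0} G(s) = K / (5·12·16) = (1/960)·K.
e_ss = 5/(1 + K_p) = 240/53 ⇒ 1 + (1/960)·K = 53/48 ⇒ K = 100.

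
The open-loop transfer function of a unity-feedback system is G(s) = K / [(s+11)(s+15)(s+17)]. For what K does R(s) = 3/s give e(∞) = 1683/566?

25

G(s) has no factors of s in the denominator, so the system is type 0.
K_p = lim_{s→0} G(s) = K / (11·15·17) = (1/2805)·K.
e_ss = 3/(1 + K_p) = 1683/566 ⇒ 1 + (1/2805)·K = 566/561 ⇒ K = 25.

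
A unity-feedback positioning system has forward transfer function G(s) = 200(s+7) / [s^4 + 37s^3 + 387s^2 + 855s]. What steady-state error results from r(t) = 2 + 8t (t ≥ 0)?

171/35

Lowest-order denominator term is 855s, so the open loop has 1 pole at the origin → type 1 system. Treating each term separately:
  • 2: tracked with zero error.
  • 8t: e_ss = 8/K_v with K_v=280/171 → 171/35.
Total e_ss = 171/35.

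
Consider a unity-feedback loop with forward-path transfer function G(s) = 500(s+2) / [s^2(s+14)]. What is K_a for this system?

The open loop has two poles at the origin → type 2 system.
K_a = lim_{s→0} s^2·G(s) = 500·2 / (14) = 500/7.

500/7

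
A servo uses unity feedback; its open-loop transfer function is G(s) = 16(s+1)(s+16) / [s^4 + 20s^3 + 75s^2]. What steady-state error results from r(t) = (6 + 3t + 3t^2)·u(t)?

The denominator has no term below 75s^2 — 2 poles at s=0, type 2. By superposition:
  • 6: tracked with zero error.
  • 3t: tracked with zero error.
  • 3t^2: e_ss = 6/K_a with K_a=256/75 → 225/128.
Total e_ss = 225/128.

225/128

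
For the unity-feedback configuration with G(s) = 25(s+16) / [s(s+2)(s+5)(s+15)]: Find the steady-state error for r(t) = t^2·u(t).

infinity

G(s) has one factor of s in the denominator, so the system is type 1.
K_a = lim_{s→0} s^2·G(s) = 0; the steady-state error to this parabolic input grows without bound.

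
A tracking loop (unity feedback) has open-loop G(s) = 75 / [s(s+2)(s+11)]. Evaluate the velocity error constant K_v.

75/22

One free integrator in G(s): this is a type 1 system.
K_v = lim_{s→0} s·G(s) = 75 / (2·11) = 75/22.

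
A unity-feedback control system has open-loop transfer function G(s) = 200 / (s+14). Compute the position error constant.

No free integrators in G(s): this is a type 0 system.
K_p = lim_{s→0} G(s) = 200 / (14) = 100/7.

100/7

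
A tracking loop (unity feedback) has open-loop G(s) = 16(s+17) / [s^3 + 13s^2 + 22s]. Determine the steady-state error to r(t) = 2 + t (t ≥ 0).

The denominator has no term below 22s — 1 pole at s=0, type 1. Treating each term separately:
  • 2: tracked with zero error.
  • t: e_ss = 1/K_v with K_v=136/11 → 11/136.
Total e_ss = 11/136.

11/136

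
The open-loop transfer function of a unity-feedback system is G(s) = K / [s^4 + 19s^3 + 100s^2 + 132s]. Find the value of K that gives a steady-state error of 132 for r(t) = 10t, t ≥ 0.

10

Lowest-order denominator term is 132s, so the open loop has 1 pole at the origin → type 1 system.
K_v = lim_{s→0} s·G(s) = K / 132 = (1/132)·K.
e_ss = 10/K_v = 132 ⇒ K_v = 5/66 ⇒ K = (5/66)/(1/132) = 10.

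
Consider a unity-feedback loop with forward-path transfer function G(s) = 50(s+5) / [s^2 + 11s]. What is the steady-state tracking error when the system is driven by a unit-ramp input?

Factoring s from the denominator leaves a polynomial with constant term 11, so the system is type 1.
K_v = lim_{s→0} s·G(s) = 50·5 / 11 = 250/11.
e_ss = 1/K_v = 1/(250/11) = 0.044.

0.044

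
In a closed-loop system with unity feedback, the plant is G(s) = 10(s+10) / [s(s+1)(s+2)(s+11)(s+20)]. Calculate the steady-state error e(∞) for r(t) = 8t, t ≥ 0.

G(s) has one factor of s in the denominator, so the system is type 1.
K_v = lim_{s→0} s·G(s) = 10·10 / (1·2·11·20) = 5/22.
e_ss = 8/K_v = 8/(5/22) = 35.2.

35.2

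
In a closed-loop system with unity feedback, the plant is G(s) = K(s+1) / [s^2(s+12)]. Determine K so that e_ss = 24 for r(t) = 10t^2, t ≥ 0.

10

The open loop has two poles at the origin → type 2 system.
K_a = lim_{s→0} s^2·G(s) = K·1 / (12) = (1/12)·K.
e_ss = 20/K_a = 24 ⇒ K_a = 5/6 ⇒ K = (5/6)/(1/12) = 10.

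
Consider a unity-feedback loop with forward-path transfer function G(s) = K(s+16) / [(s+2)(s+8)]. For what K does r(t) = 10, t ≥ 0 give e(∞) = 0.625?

15

No free integrators in G(s): this is a type 0 system.
K_p = lim_{s→0} G(s) = K·16 / (2·8) = 1·K.
e_ss = 10/(1 + K_p) = 0.625 ⇒ 1 + 1·K = 16 ⇒ K = 15.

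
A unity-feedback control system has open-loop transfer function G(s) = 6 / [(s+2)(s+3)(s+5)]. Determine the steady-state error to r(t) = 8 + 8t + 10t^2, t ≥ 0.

G(s) has no factors of s in the denominator, so the system is type 0. By superposition:
  • 8: e_ss = 8/(1+K_p) with K_p=0.2 → 20/3.
  • 8t: a type-0 system cannot track it, e_ss → ∞.
  • 10t^2: a type-0 system cannot track it, e_ss → ∞.
The unbounded component dominates.

infinity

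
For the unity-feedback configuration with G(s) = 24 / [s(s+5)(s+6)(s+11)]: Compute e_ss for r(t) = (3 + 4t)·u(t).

55

G(s) has one factor of s in the denominator, so the system is type 1. By superposition:
  • 3: tracked with zero error.
  • 4t: e_ss = 4/K_v with K_v=4/55 → 55.
Total e_ss = 55.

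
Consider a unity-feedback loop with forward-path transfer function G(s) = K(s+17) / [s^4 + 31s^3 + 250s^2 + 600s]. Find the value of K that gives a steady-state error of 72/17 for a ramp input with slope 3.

25

Factoring s from the denominator leaves a polynomial with constant term 600, so the system is type 1.
K_v = lim_{s→0} s·G(s) = K·17 / 600 = (17/600)·K.
e_ss = 3/K_v = 72/17 ⇒ K_v = 17/24 ⇒ K = (17/24)/(17/600) = 25.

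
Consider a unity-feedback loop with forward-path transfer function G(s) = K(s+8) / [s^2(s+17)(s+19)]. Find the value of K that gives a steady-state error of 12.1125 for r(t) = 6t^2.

The open loop has two poles at the origin → type 2 system.
K_a = lim_{s→0} s^2·G(s) = K·8 / (17·19) = (8/323)·K.
e_ss = 12/K_a = 12.1125 ⇒ K_a = 320/323 ⇒ K = (320/323)/(8/323) = 40.

40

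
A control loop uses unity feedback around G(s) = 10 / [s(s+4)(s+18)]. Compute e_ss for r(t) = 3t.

System type = 1 (one pole at s=0).
K_v = lim_{s→0} s·G(s) = 10 / (4·18) = 5/36.
e_ss = 3/K_v = 3/(5/36) = 21.6.

21.6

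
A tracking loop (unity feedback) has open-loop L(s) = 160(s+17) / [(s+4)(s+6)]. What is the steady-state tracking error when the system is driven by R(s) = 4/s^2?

L(s) has no factors of s in the denominator, so the system is type 0.
For a type-0 system K_v = 0, so e_ss to a ramp input is unbounded.

infinity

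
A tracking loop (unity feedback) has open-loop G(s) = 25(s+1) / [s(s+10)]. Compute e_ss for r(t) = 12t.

4.8

One free integrator in G(s): this is a type 1 system.
K_v = lim_{s→0} s·G(s) = 25·1 / (10) = 2.5.
e_ss = 12/K_v = 12/2.5 = 4.8.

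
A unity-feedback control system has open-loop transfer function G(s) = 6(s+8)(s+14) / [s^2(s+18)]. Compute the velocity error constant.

K_v = lim_{s→0} s·G(s); with 2 poles at the origin the limit diverges, so K_v = ∞.

infinity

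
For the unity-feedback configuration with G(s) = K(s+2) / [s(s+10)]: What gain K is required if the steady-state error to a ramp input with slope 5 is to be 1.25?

G(s) has one factor of s in the denominator, so the system is type 1.
K_v = lim_{s→0} s·G(s) = K·2 / (10) = 0.2·K.
e_ss = 5/K_v = 1.25 ⇒ K_v = 4 ⇒ K = 4/0.2 = 20.

20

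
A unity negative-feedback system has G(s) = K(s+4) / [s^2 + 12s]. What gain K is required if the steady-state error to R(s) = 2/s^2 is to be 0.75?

8

Factoring s from the denominator leaves a polynomial with constant term 12, so the system is type 1.
K_v = lim_{s→0} s·G(s) = K·4 / 12 = (1/3)·K.
e_ss = 2/K_v = 0.75 ⇒ K_v = 8/3 ⇒ K = (8/3)/(1/3) = 8.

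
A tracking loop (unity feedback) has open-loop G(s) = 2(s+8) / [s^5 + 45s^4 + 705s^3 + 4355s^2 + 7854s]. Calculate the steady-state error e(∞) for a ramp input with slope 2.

Factoring s from the denominator leaves a polynomial with constant term 7854, so the system is type 1.
K_v = lim_{s→0} s·G(s) = 2·8 / 7854 = 8/3927.
e_ss = 2/K_v = 2/(8/3927) = 981.75.

981.75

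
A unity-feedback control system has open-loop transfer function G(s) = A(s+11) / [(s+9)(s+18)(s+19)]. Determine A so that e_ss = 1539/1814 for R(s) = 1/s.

50

G(s) has no factors of s in the denominator, so the system is type 0.
K_p = lim_{s→0} G(s) = A·11 / (9·18·19) = (11/3078)·A.
e_ss = 1/(1 + K_p) = 1539/1814 ⇒ 1 + (11/3078)·A = 1814/1539 ⇒ A = 50.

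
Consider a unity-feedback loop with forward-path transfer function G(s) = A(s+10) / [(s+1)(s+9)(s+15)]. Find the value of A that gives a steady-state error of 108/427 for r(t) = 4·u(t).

The open loop has no poles at the origin → type 0 system.
K_p = lim_{s→0} G(s) = A·10 / (1·9·15) = (2/27)·A.
e_ss = 4/(1 + K_p) = 108/427 ⇒ 1 + (2/27)·A = 427/27 ⇒ A = 200.

200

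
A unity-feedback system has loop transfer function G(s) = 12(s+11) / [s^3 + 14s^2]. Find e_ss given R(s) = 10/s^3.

Lowest-order denominator term is 14s^2, so the open loop has 2 poles at the origin → type 2 system.
K_a = lim_{s→0} s^2·G(s) = 12·11 / 14 = 66/7.
r(t) = 5t^2 gives R(s) = 10/s^3.
e_ss = 10/K_a = 10/(66/7) = 35/33.

35/33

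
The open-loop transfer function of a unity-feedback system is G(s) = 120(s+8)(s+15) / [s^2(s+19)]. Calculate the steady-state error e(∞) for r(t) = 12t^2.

Two free integrators in G(s): this is a type 2 system.
K_a = lim_{s→0} s^2·G(s) = 120·8·15 / (19) = 14400/19.
r(t) = 12t^2 gives R(s) = 24/s^3.
e_ss = 24/K_a = 24/(14400/19) = 19/600.

19/600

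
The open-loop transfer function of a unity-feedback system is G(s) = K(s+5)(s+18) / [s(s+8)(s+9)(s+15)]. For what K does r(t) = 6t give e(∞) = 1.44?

One free integrator in G(s): this is a type 1 system.
K_v = lim_{s→0} s·G(s) = K·5·18 / (8·9·15) = (1/12)·K.
e_ss = 6/K_v = 1.44 ⇒ K_v = 25/6 ⇒ K = (25/6)/(1/12) = 50.

50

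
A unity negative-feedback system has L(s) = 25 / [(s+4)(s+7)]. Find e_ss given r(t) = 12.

336/53

System type = 0 (no poles at s=0).
K_p = lim_{s→0} L(s) = 25 / (4·7) = 25/28.
e_ss = 12/(1 + K_p) = 12/(53/28) = 336/53.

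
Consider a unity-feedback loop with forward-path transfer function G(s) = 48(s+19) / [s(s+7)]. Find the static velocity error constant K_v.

G(s) has one factor of s in the denominator, so the system is type 1.
K_v = lim_{s→0} s·G(s) = 48·19 / (7) = 912/7.

912/7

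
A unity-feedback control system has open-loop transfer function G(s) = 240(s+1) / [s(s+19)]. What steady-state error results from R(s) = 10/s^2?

19/24

The open loop has one pole at the origin → type 1 system.
K_v = lim_{s→0} s·G(s) = 240·1 / (19) = 240/19.
e_ss = 10/K_v = 10/(240/19) = 19/24.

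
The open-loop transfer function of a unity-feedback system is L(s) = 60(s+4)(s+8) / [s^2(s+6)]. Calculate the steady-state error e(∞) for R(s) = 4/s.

0

Two free integrators in L(s): this is a type 2 system.
A type-2 system has K_p = ∞, so it tracks a step input with zero steady-state error.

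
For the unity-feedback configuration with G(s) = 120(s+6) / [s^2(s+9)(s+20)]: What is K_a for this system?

4

Two free integrators in G(s): this is a type 2 system.
K_a = lim_{s→0} s^2·G(s) = 120·6 / (9·20) = 4.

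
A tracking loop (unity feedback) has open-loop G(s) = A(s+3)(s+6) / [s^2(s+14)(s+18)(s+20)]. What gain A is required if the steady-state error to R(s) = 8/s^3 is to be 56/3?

System type = 2 (two poles at s=0).
K_a = lim_{s→0} s^2·G(s) = A·3·6 / (14·18·20) = (1/280)·A.
e_ss = 8/K_a = 56/3 ⇒ K_a = 3/7 ⇒ A = (3/7)/(1/280) = 120.

120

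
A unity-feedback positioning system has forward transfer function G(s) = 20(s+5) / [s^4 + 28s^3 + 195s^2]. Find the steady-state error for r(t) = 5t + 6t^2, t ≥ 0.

Lowest-order denominator term is 195s^2, so the open loop has 2 poles at the origin → type 2 system. By superposition:
  • 5t: tracked with zero error.
  • 6t^2: e_ss = 12/K_a with K_a=20/39 → 23.4.
Total e_ss = 23.4.

23.4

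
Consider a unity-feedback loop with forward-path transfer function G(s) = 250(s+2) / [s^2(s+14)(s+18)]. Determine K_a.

125/63

Two free integrators in G(s): this is a type 2 system.
K_a = lim_{s→0} s^2·G(s) = 250·2 / (14·18) = 125/63.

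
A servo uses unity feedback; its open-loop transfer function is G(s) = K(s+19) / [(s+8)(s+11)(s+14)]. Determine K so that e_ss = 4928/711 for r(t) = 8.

10

G(s) has no factors of s in the denominator, so the system is type 0.
K_p = lim_{s→0} G(s) = K·19 / (8·11·14) = (19/1232)·K.
e_ss = 8/(1 + K_p) = 4928/711 ⇒ 1 + (19/1232)·K = 711/616 ⇒ K = 10.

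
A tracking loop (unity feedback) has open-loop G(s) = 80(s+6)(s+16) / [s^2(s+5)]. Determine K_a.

1536

G(s) has two factors of s in the denominator, so the system is type 2.
K_a = lim_{s→0} s^2·G(s) = 80·6·16 / (5) = 1536.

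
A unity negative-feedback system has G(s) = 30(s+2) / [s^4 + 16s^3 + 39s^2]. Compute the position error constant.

K_p = lim_{s→0} G(s); with 2 poles at the origin the limit diverges, so K_p = ∞.

infinity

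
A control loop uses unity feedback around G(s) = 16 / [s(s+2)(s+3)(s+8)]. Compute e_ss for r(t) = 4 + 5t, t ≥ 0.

One free integrator in G(s): this is a type 1 system. Treating each term separately:
  • 4: tracked with zero error.
  • 5t: e_ss = 5/K_v with K_v=1/3 → 15.
Total e_ss = 15.

15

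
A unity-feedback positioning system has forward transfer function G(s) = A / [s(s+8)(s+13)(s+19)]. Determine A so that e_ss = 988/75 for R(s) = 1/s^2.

The open loop has one pole at the origin → type 1 system.
K_v = lim_{s→0} s·G(s) = A / (8·13·19) = (1/1976)·A.
e_ss = 1/K_v = 988/75 ⇒ K_v = 75/988 ⇒ A = (75/988)/(1/1976) = 150.

150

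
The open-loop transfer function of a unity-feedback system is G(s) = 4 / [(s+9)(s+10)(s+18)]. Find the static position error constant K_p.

1/405

G(s) has no factors of s in the denominator, so the system is type 0.
K_p = lim_{s→0} G(s) = 4 / (9·10·18) = 1/405.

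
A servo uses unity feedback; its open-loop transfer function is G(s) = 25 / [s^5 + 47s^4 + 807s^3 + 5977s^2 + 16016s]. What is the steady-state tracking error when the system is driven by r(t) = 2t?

1281.28

The denominator has no term below 16016s — 1 pole at s=0, type 1.
K_v = lim_{s→0} s·G(s) = 25 / 16016 = 25/16016.
e_ss = 2/K_v = 2/(25/16016) = 1281.28.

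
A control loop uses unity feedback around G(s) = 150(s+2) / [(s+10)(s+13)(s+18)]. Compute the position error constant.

5/39

System type = 0 (no poles at s=0).
K_p = lim_{s→0} G(s) = 150·2 / (10·13·18) = 5/39.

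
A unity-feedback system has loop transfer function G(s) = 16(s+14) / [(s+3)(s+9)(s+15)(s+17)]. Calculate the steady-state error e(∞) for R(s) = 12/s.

82620/7109

No free integrators in G(s): this is a type 0 system.
K_p = lim_{s→0} G(s) = 16·14 / (3·9·15·17) = 224/6885.
e_ss = 12/(1 + K_p) = 12/(7109/6885) = 82620/7109.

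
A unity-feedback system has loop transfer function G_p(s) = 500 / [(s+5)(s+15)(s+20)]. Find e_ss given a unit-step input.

System type = 0 (no poles at s=0).
K_p = lim_{s→0} G_p(s) = 500 / (5·15·20) = 1/3.
e_ss = 1/(1 + K_p) = 1/(4/3) = 0.75.

0.75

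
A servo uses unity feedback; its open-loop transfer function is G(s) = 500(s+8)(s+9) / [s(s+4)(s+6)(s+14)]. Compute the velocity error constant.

System type = 1 (one pole at s=0).
K_v = lim_{s→0} s·G(s) = 500·8·9 / (4·6·14) = 750/7.

750/7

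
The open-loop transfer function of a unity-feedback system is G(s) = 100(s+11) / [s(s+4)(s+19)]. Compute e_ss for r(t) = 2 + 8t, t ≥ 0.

152/275

The open loop has one pole at the origin → type 1 system. Taking each input component in turn:
  • 2: tracked with zero error.
  • 8t: e_ss = 8/K_v with K_v=275/19 → 152/275.
Total e_ss = 152/275.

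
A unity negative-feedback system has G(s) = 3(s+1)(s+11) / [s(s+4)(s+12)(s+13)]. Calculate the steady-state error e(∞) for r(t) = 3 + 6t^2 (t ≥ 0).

infinity

The open loop has one pole at the origin → type 1 system. By superposition:
  • 3: tracked with zero error.
  • 6t^2: a type-1 system cannot track it, e_ss → ∞.
The unbounded component dominates.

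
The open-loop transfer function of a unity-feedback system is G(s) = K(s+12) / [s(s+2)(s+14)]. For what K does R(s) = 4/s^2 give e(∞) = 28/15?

One free integrator in G(s): this is a type 1 system.
K_v = lim_{s→0} s·G(s) = K·12 / (2·14) = (3/7)·K.
e_ss = 4/K_v = 28/15 ⇒ K_v = 15/7 ⇒ K = (15/7)/(3/7) = 5.

5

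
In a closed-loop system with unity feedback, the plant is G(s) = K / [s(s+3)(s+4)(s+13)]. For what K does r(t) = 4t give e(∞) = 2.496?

250

System type = 1 (one pole at s=0).
K_v = lim_{s→0} s·G(s) = K / (3·4·13) = (1/156)·K.
e_ss = 4/K_v = 2.496 ⇒ K_v = 125/78 ⇒ K = (125/78)/(1/156) = 250.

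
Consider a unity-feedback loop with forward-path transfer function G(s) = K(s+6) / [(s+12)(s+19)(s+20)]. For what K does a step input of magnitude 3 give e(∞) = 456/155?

15

G(s) has no factors of s in the denominator, so the system is type 0.
K_p = lim_{s→0} G(s) = K·6 / (12·19·20) = (1/760)·K.
e_ss = 3/(1 + K_p) = 456/155 ⇒ 1 + (1/760)·K = 155/152 ⇒ K = 15.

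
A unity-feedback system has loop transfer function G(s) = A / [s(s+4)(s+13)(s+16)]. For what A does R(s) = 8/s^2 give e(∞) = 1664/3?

One free integrator in G(s): this is a type 1 system.
K_v = lim_{s→0} s·G(s) = A / (4·13·16) = (1/832)·A.
e_ss = 8/K_v = 1664/3 ⇒ K_v = 3/208 ⇒ A = (3/208)/(1/832) = 12.

12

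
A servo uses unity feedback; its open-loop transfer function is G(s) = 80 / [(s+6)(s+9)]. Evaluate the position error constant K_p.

40/27

System type = 0 (no poles at s=0).
K_p = lim_{s→0} G(s) = 80 / (6·9) = 40/27.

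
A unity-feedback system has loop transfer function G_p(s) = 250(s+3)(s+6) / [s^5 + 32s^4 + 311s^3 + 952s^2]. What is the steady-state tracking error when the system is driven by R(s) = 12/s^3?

Factoring s^2 from the denominator leaves a polynomial with constant term 952, so the system is type 2.
K_a = lim_{s→0} s^2·G_p(s) = 250·3·6 / 952 = 1125/238.
r(t) = 6t^2 gives R(s) = 12/s^3.
e_ss = 12/K_a = 12/(1125/238) = 952/375.

952/375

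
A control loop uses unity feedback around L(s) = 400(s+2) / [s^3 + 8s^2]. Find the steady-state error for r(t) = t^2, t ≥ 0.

0.02

Factoring s^2 from the denominator leaves a polynomial with constant term 8, so the system is type 2.
K_a = lim_{s→0} s^2·L(s) = 400·2 / 8 = 100.
r(t) = t^2 gives R(s) = 2/s^3.
e_ss = 2/K_a = 2/100 = 0.02.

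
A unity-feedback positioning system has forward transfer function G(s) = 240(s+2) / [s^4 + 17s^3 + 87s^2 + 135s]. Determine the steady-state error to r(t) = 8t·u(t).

2.25

Factoring s from the denominator leaves a polynomial with constant term 135, so the system is type 1.
K_v = lim_{s→0} s·G(s) = 240·2 / 135 = 32/9.
e_ss = 8/K_v = 8/(32/9) = 2.25.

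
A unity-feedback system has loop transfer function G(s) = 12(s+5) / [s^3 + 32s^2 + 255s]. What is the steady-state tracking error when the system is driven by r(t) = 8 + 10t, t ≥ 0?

Lowest-order denominator term is 255s, so the open loop has 1 pole at the origin → type 1 system. By superposition:
  • 8: tracked with zero error.
  • 10t: e_ss = 10/K_v with K_v=4/17 → 42.5.
Total e_ss = 42.5.

42.5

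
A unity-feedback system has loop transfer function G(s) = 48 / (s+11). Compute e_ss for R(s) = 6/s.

The open loop has no poles at the origin → type 0 system.
K_p = lim_{s→0} G(s) = 48 / (11) = 48/11.
e_ss = 6/(1 + K_p) = 6/(59/11) = 66/59.

66/59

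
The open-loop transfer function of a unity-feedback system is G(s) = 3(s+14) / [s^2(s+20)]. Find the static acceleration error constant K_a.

System type = 2 (two poles at s=0).
K_a = lim_{s→0} s^2·G(s) = 3·14 / (20) = 2.1.

2.1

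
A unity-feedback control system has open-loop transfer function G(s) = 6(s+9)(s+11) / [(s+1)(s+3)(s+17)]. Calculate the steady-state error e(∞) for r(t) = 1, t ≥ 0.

No free integrators in G(s): this is a type 0 system.
K_p = lim_{s→0} G(s) = 6·9·11 / (1·3·17) = 198/17.
e_ss = 1/(1 + K_p) = 1/(215/17) = 17/215.

17/215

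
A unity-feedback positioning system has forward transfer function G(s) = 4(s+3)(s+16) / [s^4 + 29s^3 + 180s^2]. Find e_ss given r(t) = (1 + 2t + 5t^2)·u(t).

9.375

Factoring s^2 from the denominator leaves a polynomial with constant term 180, so the system is type 2. Treating each term separately:
  • 1: tracked with zero error.
  • 2t: tracked with zero error.
  • 5t^2: e_ss = 10/K_a with K_a=16/15 → 9.375.
Total e_ss = 9.375.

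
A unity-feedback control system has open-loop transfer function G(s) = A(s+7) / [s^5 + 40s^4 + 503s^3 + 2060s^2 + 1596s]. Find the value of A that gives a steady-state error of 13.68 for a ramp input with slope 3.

The denominator has no term below 1596s — 1 pole at s=0, type 1.
K_v = lim_{s→0} s·G(s) = A·7 / 1596 = (1/228)·A.
e_ss = 3/K_v = 13.68 ⇒ K_v = 25/114 ⇒ A = (25/114)/(1/228) = 50.

50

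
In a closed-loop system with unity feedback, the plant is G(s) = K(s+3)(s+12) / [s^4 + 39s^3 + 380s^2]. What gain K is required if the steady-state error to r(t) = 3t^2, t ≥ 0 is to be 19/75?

Factoring s^2 from the denominator leaves a polynomial with constant term 380, so the system is type 2.
K_a = lim_{s→0} s^2·G(s) = K·3·12 / 380 = (9/95)·K.
e_ss = 6/K_a = 19/75 ⇒ K_a = 450/19 ⇒ K = (450/19)/(9/95) = 250.

250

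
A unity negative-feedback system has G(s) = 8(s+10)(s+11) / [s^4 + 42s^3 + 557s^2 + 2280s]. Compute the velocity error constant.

22/57

The denominator has no term below 2280s — 1 pole at s=0, type 1.
K_v = lim_{s→0} s·G(s) = 8·10·11 / 2280 = 22/57.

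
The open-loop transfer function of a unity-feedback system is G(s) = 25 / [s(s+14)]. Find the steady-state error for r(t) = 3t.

The open loop has one pole at the origin → type 1 system.
K_v = lim_{s→0} s·G(s) = 25 / (14) = 25/14.
e_ss = 3/K_v = 3/(25/14) = 1.68.

1.68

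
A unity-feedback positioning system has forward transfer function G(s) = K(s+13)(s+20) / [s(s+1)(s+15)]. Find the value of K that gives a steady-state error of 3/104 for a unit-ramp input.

2

The open loop has one pole at the origin → type 1 system.
K_v = lim_{s→0} s·G(s) = K·13·20 / (1·15) = (52/3)·K.
e_ss = 1/K_v = 3/104 ⇒ K_v = 104/3 ⇒ K = (104/3)/(52/3) = 2.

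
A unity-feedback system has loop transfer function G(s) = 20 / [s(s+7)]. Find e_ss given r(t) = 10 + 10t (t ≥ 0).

System type = 1 (one pole at s=0). Treating each term separately:
  • 10: tracked with zero error.
  • 10t: e_ss = 10/K_v with K_v=20/7 → 3.5.
Total e_ss = 3.5.

3.5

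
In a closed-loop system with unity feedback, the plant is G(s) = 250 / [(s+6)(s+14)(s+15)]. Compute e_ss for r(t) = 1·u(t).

No free integrators in G(s): this is a type 0 system.
K_p = lim_{s→0} G(s) = 250 / (6·14·15) = 25/126.
e_ss = 1/(1 + K_p) = 1/(151/126) = 126/151.

126/151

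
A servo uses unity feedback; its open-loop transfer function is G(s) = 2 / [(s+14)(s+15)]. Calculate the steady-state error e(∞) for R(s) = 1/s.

The open loop has no poles at the origin → type 0 system.
K_p = lim_{s→0} G(s) = 2 / (14·15) = 1/105.
e_ss = 1/(1 + K_p) = 1/(106/105) = 105/106.

105/106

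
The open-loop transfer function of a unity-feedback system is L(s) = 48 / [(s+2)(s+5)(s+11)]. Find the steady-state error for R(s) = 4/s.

No free integrators in L(s): this is a type 0 system.
K_p = lim_{s→0} L(s) = 48 / (2·5·11) = 24/55.
e_ss = 4/(1 + K_p) = 4/(79/55) = 220/79.

220/79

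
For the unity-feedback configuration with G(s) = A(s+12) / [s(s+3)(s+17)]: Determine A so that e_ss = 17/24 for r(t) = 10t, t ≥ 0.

System type = 1 (one pole at s=0).
K_v = lim_{s→0} s·G(s) = A·12 / (3·17) = (4/17)·A.
e_ss = 10/K_v = 17/24 ⇒ K_v = 240/17 ⇒ A = (240/17)/(4/17) = 60.

60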